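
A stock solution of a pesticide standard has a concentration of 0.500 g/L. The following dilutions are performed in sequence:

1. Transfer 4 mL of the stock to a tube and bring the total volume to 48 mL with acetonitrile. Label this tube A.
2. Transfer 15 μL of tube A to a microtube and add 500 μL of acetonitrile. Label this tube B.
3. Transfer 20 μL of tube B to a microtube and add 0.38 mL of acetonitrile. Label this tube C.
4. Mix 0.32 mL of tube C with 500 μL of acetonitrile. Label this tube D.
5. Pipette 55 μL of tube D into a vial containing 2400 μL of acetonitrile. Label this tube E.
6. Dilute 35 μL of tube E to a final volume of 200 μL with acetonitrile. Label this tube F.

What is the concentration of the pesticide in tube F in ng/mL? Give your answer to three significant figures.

0.0928 ng/mL

Step 1: 4 mL brought to 48 mL → factor 48/4 = 12
Step 2: 15 μL + 500 μL = 515 μL total → factor 515/15 = 34.333
Step 3: 20 μL + 0.38 mL = 400 μL total → factor 400/20 = 20
Step 4: 0.32 mL + 500 μL = 0.82 mL total → factor 0.82/0.32 = 2.5625
Step 5: 55 μL + 2400 μL = 2455 μL total → factor 2455/55 = 44.636
Step 6: 35 μL brought to 200 μL → factor 200/35 = 5.7143
Overall dilution factor = 12 × 34.333 × 20 × 2.5625 × 44.636 × 5.7143 = 5.3857 × 10^6
Final = 0.500 g/L / 5.3857 × 10^6 = 9.284 × 10^-8 g/L = 0.0928 ng/mL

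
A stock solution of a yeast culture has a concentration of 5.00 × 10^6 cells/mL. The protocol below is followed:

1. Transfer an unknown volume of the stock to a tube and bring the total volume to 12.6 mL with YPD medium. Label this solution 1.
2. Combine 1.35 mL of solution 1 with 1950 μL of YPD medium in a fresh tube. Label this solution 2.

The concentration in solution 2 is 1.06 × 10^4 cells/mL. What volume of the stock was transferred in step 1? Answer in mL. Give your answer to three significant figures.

Step 1: v brought to 12.6 mL → factor = 12.6 mL/v
Step 2: 1.35 mL + 1950 μL = 3.3 mL total → factor 3.3/1.35 = 2.4444
Product of known-step factors = 2.4444
Overall factor = 5.00 × 10^6 cells/mL / (1.06 × 10^4 cells/mL) = 471.7
Step-1 factor = 471.7 / 2.4444 = 192.97
v = 12.6 mL / 192.97 = 0.0653 mL

0.0653 mL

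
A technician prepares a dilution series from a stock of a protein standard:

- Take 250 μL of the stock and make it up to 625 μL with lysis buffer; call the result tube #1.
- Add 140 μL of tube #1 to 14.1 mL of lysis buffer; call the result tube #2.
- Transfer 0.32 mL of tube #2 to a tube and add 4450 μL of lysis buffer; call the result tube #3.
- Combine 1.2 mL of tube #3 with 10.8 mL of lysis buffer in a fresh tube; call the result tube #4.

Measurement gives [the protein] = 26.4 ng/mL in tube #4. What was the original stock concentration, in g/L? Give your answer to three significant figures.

Step 1: 250 μL brought to 625 μL → factor 625/250 = 2.5
Step 2: 140 μL + 14.1 mL = 14240 μL total → factor 14240/140 = 101.71
Step 3: 0.32 mL + 4450 μL = 4.77 mL total → factor 4.77/0.32 = 14.906
Step 4: 1.2 mL + 10.8 mL = 12 mL total → factor 12/1.2 = 10
Overall dilution factor = 2.5 × 101.71 × 14.906 × 10 = 37904
Stock = 26.4 ng/mL × 37904 = 1.001 × 10^6 ng/mL = 1.00 g/L

1.00 g/L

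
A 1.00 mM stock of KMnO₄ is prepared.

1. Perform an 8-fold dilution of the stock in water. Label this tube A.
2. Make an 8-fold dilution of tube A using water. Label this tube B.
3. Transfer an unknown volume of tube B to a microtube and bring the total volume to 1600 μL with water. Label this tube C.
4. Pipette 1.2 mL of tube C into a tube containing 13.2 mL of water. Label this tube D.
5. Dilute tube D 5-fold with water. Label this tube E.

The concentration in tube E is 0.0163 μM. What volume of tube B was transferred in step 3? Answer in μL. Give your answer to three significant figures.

Step 1: 8-fold → factor 8
Step 2: 8-fold → factor 8
Step 3: v brought to 1600 μL → factor = 1600 μL/v
Step 4: 1.2 mL + 13.2 mL = 14.4 mL total → factor 14.4/1.2 = 12
Step 5: 5-fold → factor 5
Product of known-step factors = 3840
Overall factor = 1.00 mM / (0.0163 μM) = 61350
Step-3 factor = 61350 / 3840 = 15.976
v = 1600 μL / 15.976 = 100 μL

100 μL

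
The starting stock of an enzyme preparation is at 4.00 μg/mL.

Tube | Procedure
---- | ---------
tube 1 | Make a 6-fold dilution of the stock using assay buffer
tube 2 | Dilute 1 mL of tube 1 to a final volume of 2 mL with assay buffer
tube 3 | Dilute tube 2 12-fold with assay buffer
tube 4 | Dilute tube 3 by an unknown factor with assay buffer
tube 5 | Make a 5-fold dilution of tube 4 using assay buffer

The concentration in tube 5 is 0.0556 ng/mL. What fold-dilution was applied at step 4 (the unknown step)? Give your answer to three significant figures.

Step 1: 6-fold → factor 6
Step 2: 1 mL brought to 2 mL → factor 2/1 = 2
Step 3: 12-fold → factor 12
Step 4: unknown factor x
Step 5: 5-fold → factor 5
Product of known-step factors = 720
Overall factor = 4.00 μg/mL / (0.0556 ng/mL) = 71942
x = 71942 / 720 = 99.9

99.9-fold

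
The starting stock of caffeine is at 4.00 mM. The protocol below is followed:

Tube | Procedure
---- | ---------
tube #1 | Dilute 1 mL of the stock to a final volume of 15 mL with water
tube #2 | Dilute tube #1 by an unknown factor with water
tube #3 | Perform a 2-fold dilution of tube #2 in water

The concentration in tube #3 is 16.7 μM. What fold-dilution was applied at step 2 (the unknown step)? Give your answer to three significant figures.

Step 1: 1 mL brought to 15 mL → factor 15/1 = 15
Step 2: unknown factor x
Step 3: 2-fold → factor 2
Product of known-step factors = 30
Overall factor = 4.00 mM / (16.7 μM) = 239.52
x = 239.52 / 30 = 7.98

7.98-fold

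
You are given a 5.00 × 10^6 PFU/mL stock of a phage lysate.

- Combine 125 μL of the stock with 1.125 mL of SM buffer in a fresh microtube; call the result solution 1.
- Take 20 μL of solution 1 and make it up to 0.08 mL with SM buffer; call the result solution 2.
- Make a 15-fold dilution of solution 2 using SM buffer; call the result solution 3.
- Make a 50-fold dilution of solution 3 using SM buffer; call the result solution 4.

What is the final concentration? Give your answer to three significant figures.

Step 1: 125 μL + 1.125 mL = 1250 μL total → factor 1250/125 = 10
Step 2: 20 μL brought to 0.08 mL → factor 80/20 = 4
Step 3: 15-fold → factor 15
Step 4: 50-fold → factor 50
Overall dilution factor = 10 × 4 × 15 × 50 = 30000
Final = 5.00 × 10^6 PFU/mL / 30000 = 167 PFU/mL

167 PFU/mL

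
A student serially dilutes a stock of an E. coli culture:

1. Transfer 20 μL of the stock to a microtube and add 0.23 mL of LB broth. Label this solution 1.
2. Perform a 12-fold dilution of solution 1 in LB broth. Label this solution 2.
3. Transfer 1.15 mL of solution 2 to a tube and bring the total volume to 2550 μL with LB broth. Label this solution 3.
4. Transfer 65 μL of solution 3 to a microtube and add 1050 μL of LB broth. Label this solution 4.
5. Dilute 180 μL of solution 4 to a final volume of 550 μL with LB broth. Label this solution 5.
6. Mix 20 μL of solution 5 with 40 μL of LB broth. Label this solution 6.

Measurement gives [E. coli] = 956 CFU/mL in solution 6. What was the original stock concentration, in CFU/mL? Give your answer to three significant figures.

5.00 × 10^7 CFU/mL

Step 1: 20 μL + 0.23 mL = 250 μL total → factor 250/20 = 12.5
Step 2: 12-fold → factor 12
Step 3: 1.15 mL brought to 2550 μL → factor 2.55/1.15 = 2.2174
Step 4: 65 μL + 1050 μL = 1115 μL total → factor 1115/65 = 17.154
Step 5: 180 μL brought to 550 μL → factor 550/180 = 3.0556
Step 6: 20 μL + 40 μL = 60 μL total → factor 60/20 = 3
Overall dilution factor = 12.5 × 12 × 2.2174 × 17.154 × 3.0556 × 3 = 52301
Stock = 956 CFU/mL × 52301 = 5.00 × 10^7 CFU/mL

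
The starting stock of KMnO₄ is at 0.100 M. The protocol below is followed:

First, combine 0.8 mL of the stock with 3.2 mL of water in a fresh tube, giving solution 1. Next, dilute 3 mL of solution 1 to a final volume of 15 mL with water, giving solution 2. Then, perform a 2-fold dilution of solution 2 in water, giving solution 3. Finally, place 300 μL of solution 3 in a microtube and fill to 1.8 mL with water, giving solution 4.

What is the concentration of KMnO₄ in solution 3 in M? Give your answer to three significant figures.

0.00200 M

Step 1: 0.8 mL + 3.2 mL = 4 mL total → factor 4/0.8 = 5
Step 2: 3 mL brought to 15 mL → factor 15/3 = 5
Step 3: 2-fold → factor 2
Dilution factor through solution 3 = 5 × 5 × 2 = 50
[solution 3] = 0.100 M / 50 = 0.00200 M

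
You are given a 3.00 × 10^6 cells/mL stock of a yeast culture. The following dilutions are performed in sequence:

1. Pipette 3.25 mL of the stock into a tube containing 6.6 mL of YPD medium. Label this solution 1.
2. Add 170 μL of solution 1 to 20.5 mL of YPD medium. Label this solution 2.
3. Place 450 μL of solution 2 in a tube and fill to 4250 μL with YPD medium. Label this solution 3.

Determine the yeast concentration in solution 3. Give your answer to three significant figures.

862 cells/mL

Step 1: 3.25 mL + 6.6 mL = 9.85 mL total → factor 9.85/3.25 = 3.0308
Step 2: 170 μL + 20.5 mL = 20670 μL total → factor 20670/170 = 121.59
Step 3: 450 μL brought to 4250 μL → factor 4250/450 = 9.4444
Overall dilution factor = 3.0308 × 121.59 × 9.4444 = 3480.3
Final = 3.00 × 10^6 cells/mL / 3480.3 = 862 cells/mL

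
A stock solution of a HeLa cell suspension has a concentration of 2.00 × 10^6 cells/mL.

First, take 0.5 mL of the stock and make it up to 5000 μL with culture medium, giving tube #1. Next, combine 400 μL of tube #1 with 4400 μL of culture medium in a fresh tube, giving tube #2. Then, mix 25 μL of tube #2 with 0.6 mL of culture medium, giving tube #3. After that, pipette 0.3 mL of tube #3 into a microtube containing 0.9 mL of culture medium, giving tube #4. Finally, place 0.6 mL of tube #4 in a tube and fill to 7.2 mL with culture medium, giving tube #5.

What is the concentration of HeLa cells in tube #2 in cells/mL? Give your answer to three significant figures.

1.67 × 10^4 cells/mL

Step 1: 0.5 mL brought to 5000 μL → factor 5/0.5 = 10
Step 2: 400 μL + 4400 μL = 4800 μL total → factor 4800/400 = 12
Dilution factor through tube #2 = 10 × 12 = 120
[tube #2] = 2.00 × 10^6 cells/mL / 120 = 1.67 × 10^4 cells/mL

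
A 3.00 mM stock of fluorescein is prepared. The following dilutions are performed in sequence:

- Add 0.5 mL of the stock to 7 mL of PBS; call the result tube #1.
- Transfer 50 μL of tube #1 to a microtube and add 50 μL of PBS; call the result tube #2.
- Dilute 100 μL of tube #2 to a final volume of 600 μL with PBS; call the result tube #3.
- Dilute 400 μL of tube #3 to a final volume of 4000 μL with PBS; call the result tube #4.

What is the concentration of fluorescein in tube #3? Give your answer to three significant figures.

0.0167 mM

Step 1: 0.5 mL + 7 mL = 7.5 mL total → factor 7.5/0.5 = 15
Step 2: 50 μL + 50 μL = 100 μL total → factor 100/50 = 2
Step 3: 100 μL brought to 600 μL → factor 600/100 = 6
Dilution factor through tube #3 = 15 × 2 × 6 = 180
[tube #3] = 3.00 mM / 180 = 0.0167 mM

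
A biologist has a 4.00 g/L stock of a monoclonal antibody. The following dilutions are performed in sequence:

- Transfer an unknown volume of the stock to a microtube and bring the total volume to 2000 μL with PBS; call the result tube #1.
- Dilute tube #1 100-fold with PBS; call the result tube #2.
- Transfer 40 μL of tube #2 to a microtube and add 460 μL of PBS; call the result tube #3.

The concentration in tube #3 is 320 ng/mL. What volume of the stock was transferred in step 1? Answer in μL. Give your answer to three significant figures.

200 μL

Step 1: v brought to 2000 μL → factor = 2000 μL/v
Step 2: 100-fold → factor 100
Step 3: 40 μL + 460 μL = 500 μL total → factor 500/40 = 12.5
Product of known-step factors = 1250
Overall factor = 4.00 g/L / (320 ng/mL) = 12500
Step-1 factor = 12500 / 1250 = 10
v = 2000 μL / 10 = 200 μL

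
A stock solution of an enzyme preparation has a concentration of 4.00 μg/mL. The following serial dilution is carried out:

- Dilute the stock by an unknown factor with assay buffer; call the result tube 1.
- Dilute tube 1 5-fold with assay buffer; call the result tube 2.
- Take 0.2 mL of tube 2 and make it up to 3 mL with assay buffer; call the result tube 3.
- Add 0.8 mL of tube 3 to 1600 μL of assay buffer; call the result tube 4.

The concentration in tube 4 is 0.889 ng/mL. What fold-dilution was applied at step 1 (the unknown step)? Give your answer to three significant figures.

20.0-fold

Step 1: unknown factor x
Step 2: 5-fold → factor 5
Step 3: 0.2 mL brought to 3 mL → factor 3/0.2 = 15
Step 4: 0.8 mL + 1600 μL = 2.4 mL total → factor 2.4/0.8 = 3
Product of known-step factors = 225
Overall factor = 4.00 μg/mL / (0.889 ng/mL) = 4499.4
x = 4499.4 / 225 = 20.0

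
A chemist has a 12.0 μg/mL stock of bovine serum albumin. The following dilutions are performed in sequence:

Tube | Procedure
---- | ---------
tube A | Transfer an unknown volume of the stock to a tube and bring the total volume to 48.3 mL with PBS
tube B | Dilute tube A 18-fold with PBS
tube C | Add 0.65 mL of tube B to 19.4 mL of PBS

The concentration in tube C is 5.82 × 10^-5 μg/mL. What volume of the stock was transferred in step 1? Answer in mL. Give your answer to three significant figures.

Step 1: v brought to 48.3 mL → factor = 48.3 mL/v
Step 2: 18-fold → factor 18
Step 3: 0.65 mL + 19.4 mL = 20.05 mL total → factor 20.05/0.65 = 30.846
Product of known-step factors = 555.23
Overall factor = 12.0 μg/mL / (5.82 × 10^-5 μg/mL) = 2.0619 × 10^5
Step-1 factor = 2.0619 × 10^5 / 555.23 = 371.35
v = 48.3 mL / 371.35 = 0.130 mL

0.130 mL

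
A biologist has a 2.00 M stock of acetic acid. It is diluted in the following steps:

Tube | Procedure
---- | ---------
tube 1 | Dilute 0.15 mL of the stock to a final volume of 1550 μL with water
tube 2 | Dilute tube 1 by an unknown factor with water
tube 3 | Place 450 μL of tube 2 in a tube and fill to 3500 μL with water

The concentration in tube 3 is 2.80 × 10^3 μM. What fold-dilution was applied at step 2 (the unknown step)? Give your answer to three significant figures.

Step 1: 0.15 mL brought to 1550 μL → factor 1.55/0.15 = 10.333
Step 2: unknown factor x
Step 3: 450 μL brought to 3500 μL → factor 3500/450 = 7.7778
Product of known-step factors = 80.37
Overall factor = 2.00 M / (2.80 × 10^3 μM) = 714.29
x = 714.29 / 80.37 = 8.89

8.89-fold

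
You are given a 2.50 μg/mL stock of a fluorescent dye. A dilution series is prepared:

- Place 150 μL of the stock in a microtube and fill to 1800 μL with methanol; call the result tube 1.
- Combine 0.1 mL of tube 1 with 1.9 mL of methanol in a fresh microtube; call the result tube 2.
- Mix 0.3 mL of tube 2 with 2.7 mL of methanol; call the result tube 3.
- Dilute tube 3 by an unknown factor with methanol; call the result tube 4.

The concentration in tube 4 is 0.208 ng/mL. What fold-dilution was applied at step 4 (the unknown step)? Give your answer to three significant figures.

Step 1: 150 μL brought to 1800 μL → factor 1800/150 = 12
Step 2: 0.1 mL + 1.9 mL = 2 mL total → factor 2/0.1 = 20
Step 3: 0.3 mL + 2.7 mL = 3 mL total → factor 3/0.3 = 10
Step 4: unknown factor x
Product of known-step factors = 2400
Overall factor = 2.50 μg/mL / (0.208 ng/mL) = 12019
x = 12019 / 2400 = 5.01

5.01-fold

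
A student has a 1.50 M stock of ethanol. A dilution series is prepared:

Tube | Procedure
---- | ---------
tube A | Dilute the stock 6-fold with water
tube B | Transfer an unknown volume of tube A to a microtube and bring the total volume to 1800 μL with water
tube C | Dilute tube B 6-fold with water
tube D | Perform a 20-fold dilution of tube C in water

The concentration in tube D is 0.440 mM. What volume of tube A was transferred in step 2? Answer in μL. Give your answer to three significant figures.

380 μL

Step 1: 6-fold → factor 6
Step 2: v brought to 1800 μL → factor = 1800 μL/v
Step 3: 6-fold → factor 6
Step 4: 20-fold → factor 20
Product of known-step factors = 720
Overall factor = 1.50 M / (0.440 mM) = 3409.1
Step-2 factor = 3409.1 / 720 = 4.7348
v = 1800 μL / 4.7348 = 380 μL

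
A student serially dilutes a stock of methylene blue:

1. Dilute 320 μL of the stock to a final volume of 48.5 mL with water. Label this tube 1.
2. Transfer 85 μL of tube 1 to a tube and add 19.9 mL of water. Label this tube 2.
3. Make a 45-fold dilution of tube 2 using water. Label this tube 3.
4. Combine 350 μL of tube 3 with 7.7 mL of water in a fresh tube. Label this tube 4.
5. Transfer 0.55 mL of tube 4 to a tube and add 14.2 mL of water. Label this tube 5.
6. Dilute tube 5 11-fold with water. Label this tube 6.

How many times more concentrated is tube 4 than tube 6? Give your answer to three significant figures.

295

Step 1: 320 μL brought to 48.5 mL → factor 48500/320 = 151.56
Step 2: 85 μL + 19.9 mL = 19985 μL total → factor 19985/85 = 235.12
Step 3: 45-fold → factor 45
Step 4: 350 μL + 7.7 mL = 8050 μL total → factor 8050/350 = 23
Step 5: 0.55 mL + 14.2 mL = 14.75 mL total → factor 14.75/0.55 = 26.818
Step 6: 11-fold → factor 11
Dilution factor to tube 4 = 3.6882 × 10^7; to tube 6 = 1.088 × 10^10
[tube 4]/[tube 6] = (factor to tube 6)/(factor to tube 4) = 1.088 × 10^10/3.6882 × 10^7 = 295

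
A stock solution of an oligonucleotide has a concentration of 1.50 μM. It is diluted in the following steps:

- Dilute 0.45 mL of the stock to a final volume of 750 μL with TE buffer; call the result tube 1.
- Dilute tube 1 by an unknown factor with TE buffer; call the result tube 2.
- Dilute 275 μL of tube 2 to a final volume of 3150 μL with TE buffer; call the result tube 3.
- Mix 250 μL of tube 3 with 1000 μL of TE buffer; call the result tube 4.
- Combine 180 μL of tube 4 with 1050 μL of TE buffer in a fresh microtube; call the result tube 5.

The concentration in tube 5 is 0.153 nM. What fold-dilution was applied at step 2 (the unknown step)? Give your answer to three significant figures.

Step 1: 0.45 mL brought to 750 μL → factor 0.75/0.45 = 1.6667
Step 2: unknown factor x
Step 3: 275 μL brought to 3150 μL → factor 3150/275 = 11.455
Step 4: 250 μL + 1000 μL = 1250 μL total → factor 1250/250 = 5
Step 5: 180 μL + 1050 μL = 1230 μL total → factor 1230/180 = 6.8333
Product of known-step factors = 652.27
Overall factor = 1.50 μM / (0.153 nM) = 9803.9
x = 9803.9 / 652.27 = 15.0

15.0-fold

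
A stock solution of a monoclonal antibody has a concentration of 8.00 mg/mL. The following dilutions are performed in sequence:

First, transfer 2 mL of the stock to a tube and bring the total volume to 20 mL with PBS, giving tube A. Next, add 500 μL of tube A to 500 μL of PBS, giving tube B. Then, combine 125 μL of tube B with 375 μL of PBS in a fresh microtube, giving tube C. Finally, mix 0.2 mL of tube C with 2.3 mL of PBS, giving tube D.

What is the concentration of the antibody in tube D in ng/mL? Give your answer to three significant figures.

Step 1: 2 mL brought to 20 mL → factor 20/2 = 10
Step 2: 500 μL + 500 μL = 1000 μL total → factor 1000/500 = 2
Step 3: 125 μL + 375 μL = 500 μL total → factor 500/125 = 4
Step 4: 0.2 mL + 2.3 mL = 2.5 mL total → factor 2.5/0.2 = 12.5
Overall dilution factor = 10 × 2 × 4 × 12.5 = 1000
Final = 8.00 mg/mL / 1000 = 0.008000 mg/mL = 8.00 × 10^3 ng/mL

8.00 × 10^3 ng/mL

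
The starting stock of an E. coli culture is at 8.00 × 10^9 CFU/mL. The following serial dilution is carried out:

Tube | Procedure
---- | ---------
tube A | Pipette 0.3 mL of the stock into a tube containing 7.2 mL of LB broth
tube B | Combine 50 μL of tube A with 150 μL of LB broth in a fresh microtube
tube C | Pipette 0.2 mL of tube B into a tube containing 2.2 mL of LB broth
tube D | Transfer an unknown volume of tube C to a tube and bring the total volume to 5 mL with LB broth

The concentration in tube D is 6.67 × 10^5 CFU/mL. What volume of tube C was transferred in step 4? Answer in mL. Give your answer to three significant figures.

0.500 mL

Step 1: 0.3 mL + 7.2 mL = 7.5 mL total → factor 7.5/0.3 = 25
Step 2: 50 μL + 150 μL = 200 μL total → factor 200/50 = 4
Step 3: 0.2 mL + 2.2 mL = 2.4 mL total → factor 2.4/0.2 = 12
Step 4: v brought to 5 mL → factor = 5 mL/v
Product of known-step factors = 1200
Overall factor = 8.00 × 10^9 CFU/mL / (6.67 × 10^5 CFU/mL) = 11994
Step-4 factor = 11994 / 1200 = 9.995
v = 5 mL / 9.995 = 0.500 mL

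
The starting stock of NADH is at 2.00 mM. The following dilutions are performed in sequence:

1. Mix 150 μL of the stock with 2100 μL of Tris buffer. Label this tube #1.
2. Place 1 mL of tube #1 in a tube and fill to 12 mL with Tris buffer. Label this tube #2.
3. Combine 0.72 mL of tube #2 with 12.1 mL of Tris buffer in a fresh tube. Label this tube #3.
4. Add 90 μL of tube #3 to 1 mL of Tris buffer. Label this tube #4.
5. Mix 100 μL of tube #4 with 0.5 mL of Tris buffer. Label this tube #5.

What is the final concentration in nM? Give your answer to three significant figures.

8.59 nM

Step 1: 150 μL + 2100 μL = 2250 μL total → factor 2250/150 = 15
Step 2: 1 mL brought to 12 mL → factor 12/1 = 12
Step 3: 0.72 mL + 12.1 mL = 12.82 mL total → factor 12.82/0.72 = 17.806
Step 4: 90 μL + 1 mL = 1090 μL total → factor 1090/90 = 12.111
Step 5: 100 μL + 0.5 mL = 600 μL total → factor 600/100 = 6
Overall dilution factor = 15 × 12 × 17.806 × 12.111 × 6 = 2.329 × 10^5
Final = 2.00 mM / 2.329 × 10^5 = 8.587 × 10^-6 mM = 8.59 nM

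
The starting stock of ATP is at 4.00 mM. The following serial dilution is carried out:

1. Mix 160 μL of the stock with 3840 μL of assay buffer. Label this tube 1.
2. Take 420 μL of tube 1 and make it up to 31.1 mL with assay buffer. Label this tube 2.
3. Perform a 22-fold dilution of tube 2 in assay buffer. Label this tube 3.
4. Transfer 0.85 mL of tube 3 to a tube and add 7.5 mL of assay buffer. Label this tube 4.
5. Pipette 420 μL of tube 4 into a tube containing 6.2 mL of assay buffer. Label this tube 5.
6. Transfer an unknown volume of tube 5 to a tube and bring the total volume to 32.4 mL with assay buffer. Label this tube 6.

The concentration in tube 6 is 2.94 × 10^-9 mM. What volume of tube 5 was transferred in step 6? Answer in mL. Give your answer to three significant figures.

Step 1: 160 μL + 3840 μL = 4000 μL total → factor 4000/160 = 25
Step 2: 420 μL brought to 31.1 mL → factor 31100/420 = 74.048
Step 3: 22-fold → factor 22
Step 4: 0.85 mL + 7.5 mL = 8.35 mL total → factor 8.35/0.85 = 9.8235
Step 5: 420 μL + 6.2 mL = 6620 μL total → factor 6620/420 = 15.762
Step 6: v brought to 32.4 mL → factor = 32.4 mL/v
Product of known-step factors = 6.3059 × 10^6
Overall factor = 4.00 mM / (2.94 × 10^-9 mM) = 1.3605 × 10^9
Step-6 factor = 1.3605 × 10^9 / 6.3059 × 10^6 = 215.76
v = 32.4 mL / 215.76 = 0.150 mL

0.150 mL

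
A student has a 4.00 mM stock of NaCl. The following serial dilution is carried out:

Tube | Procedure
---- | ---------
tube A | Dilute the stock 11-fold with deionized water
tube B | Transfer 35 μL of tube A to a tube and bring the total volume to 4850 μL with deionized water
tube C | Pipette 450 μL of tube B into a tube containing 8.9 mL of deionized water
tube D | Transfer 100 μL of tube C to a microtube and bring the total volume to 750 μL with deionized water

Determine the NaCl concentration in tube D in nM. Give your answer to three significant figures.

16.8 nM

Step 1: 11-fold → factor 11
Step 2: 35 μL brought to 4850 μL → factor 4850/35 = 138.57
Step 3: 450 μL + 8.9 mL = 9350 μL total → factor 9350/450 = 20.778
Step 4: 100 μL brought to 750 μL → factor 750/100 = 7.5
Overall dilution factor = 11 × 138.57 × 20.778 × 7.5 = 2.3753 × 10^5
Final = 4.00 mM / 2.3753 × 10^5 = 1.684 × 10^-5 mM = 16.8 nM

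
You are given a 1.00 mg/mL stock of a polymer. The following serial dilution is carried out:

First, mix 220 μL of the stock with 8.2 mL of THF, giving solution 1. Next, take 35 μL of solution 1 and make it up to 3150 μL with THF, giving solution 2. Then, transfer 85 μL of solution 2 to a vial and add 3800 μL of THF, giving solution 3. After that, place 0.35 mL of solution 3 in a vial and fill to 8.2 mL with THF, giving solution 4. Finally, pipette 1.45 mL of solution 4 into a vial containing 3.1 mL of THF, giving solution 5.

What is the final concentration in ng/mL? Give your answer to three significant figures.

Step 1: 220 μL + 8.2 mL = 8420 μL total → factor 8420/220 = 38.273
Step 2: 35 μL brought to 3150 μL → factor 3150/35 = 90
Step 3: 85 μL + 3800 μL = 3885 μL total → factor 3885/85 = 45.706
Step 4: 0.35 mL brought to 8.2 mL → factor 8.2/0.35 = 23.429
Step 5: 1.45 mL + 3.1 mL = 4.55 mL total → factor 4.55/1.45 = 3.1379
Overall dilution factor = 38.273 × 90 × 45.706 × 23.429 × 3.1379 = 1.1574 × 10^7
Final = 1.00 mg/mL / 1.1574 × 10^7 = 8.640 × 10^-8 mg/mL = 0.0864 ng/mL

0.0864 ng/mL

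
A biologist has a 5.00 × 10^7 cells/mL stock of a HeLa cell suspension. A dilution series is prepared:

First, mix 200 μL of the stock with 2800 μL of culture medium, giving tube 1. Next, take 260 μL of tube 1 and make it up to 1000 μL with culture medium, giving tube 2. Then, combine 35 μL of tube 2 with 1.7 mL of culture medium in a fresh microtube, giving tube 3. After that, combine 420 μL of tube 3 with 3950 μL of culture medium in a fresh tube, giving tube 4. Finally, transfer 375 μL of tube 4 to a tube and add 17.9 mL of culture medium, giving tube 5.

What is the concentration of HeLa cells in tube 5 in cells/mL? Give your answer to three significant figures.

Step 1: 200 μL + 2800 μL = 3000 μL total → factor 3000/200 = 15
Step 2: 260 μL brought to 1000 μL → factor 1000/260 = 3.8462
Step 3: 35 μL + 1.7 mL = 1735 μL total → factor 1735/35 = 49.571
Step 4: 420 μL + 3950 μL = 4370 μL total → factor 4370/420 = 10.405
Step 5: 375 μL + 17.9 mL = 18275 μL total → factor 18275/375 = 48.733
Overall dilution factor = 15 × 3.8462 × 49.571 × 10.405 × 48.733 = 1.4501 × 10^6
Final = 5.00 × 10^7 cells/mL / 1.4501 × 10^6 = 34.5 cells/mL

34.5 cells/mL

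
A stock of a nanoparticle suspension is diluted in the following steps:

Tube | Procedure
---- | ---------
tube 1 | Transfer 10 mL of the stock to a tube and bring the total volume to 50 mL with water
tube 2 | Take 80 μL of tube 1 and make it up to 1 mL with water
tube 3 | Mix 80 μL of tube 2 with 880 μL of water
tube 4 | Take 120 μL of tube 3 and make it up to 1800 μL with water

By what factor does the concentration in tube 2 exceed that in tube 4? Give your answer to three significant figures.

Step 1: 10 mL brought to 50 mL → factor 50/10 = 5
Step 2: 80 μL brought to 1 mL → factor 1000/80 = 12.5
Step 3: 80 μL + 880 μL = 960 μL total → factor 960/80 = 12
Step 4: 120 μL brought to 1800 μL → factor 1800/120 = 15
Dilution factor to tube 2 = 62.5; to tube 4 = 11250
[tube 2]/[tube 4] = (factor to tube 4)/(factor to tube 2) = 11250/62.5 = 180

180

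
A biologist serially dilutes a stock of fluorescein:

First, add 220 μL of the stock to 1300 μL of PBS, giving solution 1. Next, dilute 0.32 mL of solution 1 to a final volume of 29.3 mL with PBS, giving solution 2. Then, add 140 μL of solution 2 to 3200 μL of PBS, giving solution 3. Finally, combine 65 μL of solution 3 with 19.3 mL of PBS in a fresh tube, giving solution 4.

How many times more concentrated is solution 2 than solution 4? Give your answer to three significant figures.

7.11 × 10^3

Step 1: 220 μL + 1300 μL = 1520 μL total → factor 1520/220 = 6.9091
Step 2: 0.32 mL brought to 29.3 mL → factor 29.3/0.32 = 91.562
Step 3: 140 μL + 3200 μL = 3340 μL total → factor 3340/140 = 23.857
Step 4: 65 μL + 19.3 mL = 19365 μL total → factor 19365/65 = 297.92
Dilution factor to solution 2 = 632.61; to solution 4 = 4.4964 × 10^6
[solution 2]/[solution 4] = (factor to solution 4)/(factor to solution 2) = 4.4964 × 10^6/632.61 = 7.11 × 10^3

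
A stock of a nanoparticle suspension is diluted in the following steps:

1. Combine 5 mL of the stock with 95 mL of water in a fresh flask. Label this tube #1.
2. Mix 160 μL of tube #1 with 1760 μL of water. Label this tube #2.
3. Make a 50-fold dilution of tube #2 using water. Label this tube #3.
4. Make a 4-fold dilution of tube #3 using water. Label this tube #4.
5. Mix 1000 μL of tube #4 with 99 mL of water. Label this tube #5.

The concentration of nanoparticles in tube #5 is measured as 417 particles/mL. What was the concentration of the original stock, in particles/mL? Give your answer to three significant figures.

2.00 × 10^9 particles/mL

Step 1: 5 mL + 95 mL = 100 mL total → factor 100/5 = 20
Step 2: 160 μL + 1760 μL = 1920 μL total → factor 1920/160 = 12
Step 3: 50-fold → factor 50
Step 4: 4-fold → factor 4
Step 5: 1000 μL + 99 mL = 1 × 10^5 μL total → factor 1 × 10^5/1000 = 100
Overall dilution factor = 20 × 12 × 50 × 4 × 100 = 4.8 × 10^6
Stock = 417 particles/mL × 4.8 × 10^6 = 2.00 × 10^9 particles/mL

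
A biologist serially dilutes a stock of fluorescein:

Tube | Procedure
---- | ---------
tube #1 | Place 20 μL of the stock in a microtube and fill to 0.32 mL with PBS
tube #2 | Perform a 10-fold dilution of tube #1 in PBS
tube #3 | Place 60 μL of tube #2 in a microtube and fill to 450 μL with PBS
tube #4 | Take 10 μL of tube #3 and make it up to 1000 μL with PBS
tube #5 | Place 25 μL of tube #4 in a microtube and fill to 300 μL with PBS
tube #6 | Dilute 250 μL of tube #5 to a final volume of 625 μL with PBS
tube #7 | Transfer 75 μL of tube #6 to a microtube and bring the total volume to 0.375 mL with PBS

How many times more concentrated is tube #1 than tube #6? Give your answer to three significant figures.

Step 1: 20 μL brought to 0.32 mL → factor 320/20 = 16
Step 2: 10-fold → factor 10
Step 3: 60 μL brought to 450 μL → factor 450/60 = 7.5
Step 4: 10 μL brought to 1000 μL → factor 1000/10 = 100
Step 5: 25 μL brought to 300 μL → factor 300/25 = 12
Step 6: 250 μL brought to 625 μL → factor 625/250 = 2.5
Dilution factor to tube #1 = 16; to tube #6 = 3.6 × 10^6
[tube #1]/[tube #6] = (factor to tube #6)/(factor to tube #1) = 3.6 × 10^6/16 = 2.25 × 10^5

2.25 × 10^5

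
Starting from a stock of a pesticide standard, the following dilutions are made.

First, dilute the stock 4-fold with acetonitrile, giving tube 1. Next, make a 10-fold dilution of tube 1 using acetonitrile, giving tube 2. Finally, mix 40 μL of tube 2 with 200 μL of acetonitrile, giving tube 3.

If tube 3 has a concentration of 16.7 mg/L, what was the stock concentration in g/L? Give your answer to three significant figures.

Step 1: 4-fold → factor 4
Step 2: 10-fold → factor 10
Step 3: 40 μL + 200 μL = 240 μL total → factor 240/40 = 6
Overall dilution factor = 4 × 10 × 6 = 240
Stock = 16.7 mg/L × 240 = 4008 mg/L = 4.01 g/L

4.01 g/L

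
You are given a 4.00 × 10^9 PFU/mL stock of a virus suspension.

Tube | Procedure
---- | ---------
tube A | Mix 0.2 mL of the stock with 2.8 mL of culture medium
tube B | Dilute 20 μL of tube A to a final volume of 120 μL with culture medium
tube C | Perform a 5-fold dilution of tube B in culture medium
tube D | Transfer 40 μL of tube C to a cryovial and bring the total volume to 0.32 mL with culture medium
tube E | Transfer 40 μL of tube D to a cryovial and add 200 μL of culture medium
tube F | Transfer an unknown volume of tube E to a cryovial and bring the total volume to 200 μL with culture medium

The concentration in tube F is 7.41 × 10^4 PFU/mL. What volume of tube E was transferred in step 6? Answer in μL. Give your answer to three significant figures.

80.0 μL

Step 1: 0.2 mL + 2.8 mL = 3 mL total → factor 3/0.2 = 15
Step 2: 20 μL brought to 120 μL → factor 120/20 = 6
Step 3: 5-fold → factor 5
Step 4: 40 μL brought to 0.32 mL → factor 320/40 = 8
Step 5: 40 μL + 200 μL = 240 μL total → factor 240/40 = 6
Step 6: v brought to 200 μL → factor = 200 μL/v
Product of known-step factors = 21600
Overall factor = 4.00 × 10^9 PFU/mL / (7.41 × 10^4 PFU/mL) = 53981
Step-6 factor = 53981 / 21600 = 2.4991
v = 200 μL / 2.4991 = 80.0 μL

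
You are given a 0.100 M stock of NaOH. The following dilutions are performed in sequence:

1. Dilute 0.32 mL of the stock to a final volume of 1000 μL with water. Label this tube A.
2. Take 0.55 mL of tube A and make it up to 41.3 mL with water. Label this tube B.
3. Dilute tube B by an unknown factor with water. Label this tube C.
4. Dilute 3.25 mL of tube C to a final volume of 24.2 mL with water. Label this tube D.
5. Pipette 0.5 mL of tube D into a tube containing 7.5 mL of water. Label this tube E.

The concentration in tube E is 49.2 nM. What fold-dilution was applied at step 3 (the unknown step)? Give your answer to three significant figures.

Step 1: 0.32 mL brought to 1000 μL → factor 1/0.32 = 3.125
Step 2: 0.55 mL brought to 41.3 mL → factor 41.3/0.55 = 75.091
Step 3: unknown factor x
Step 4: 3.25 mL brought to 24.2 mL → factor 24.2/3.25 = 7.4462
Step 5: 0.5 mL + 7.5 mL = 8 mL total → factor 8/0.5 = 16
Product of known-step factors = 27957
Overall factor = 0.100 M / (49.2 nM) = 2.0325 × 10^6
x = 2.0325 × 10^6 / 27957 = 72.7

72.7-fold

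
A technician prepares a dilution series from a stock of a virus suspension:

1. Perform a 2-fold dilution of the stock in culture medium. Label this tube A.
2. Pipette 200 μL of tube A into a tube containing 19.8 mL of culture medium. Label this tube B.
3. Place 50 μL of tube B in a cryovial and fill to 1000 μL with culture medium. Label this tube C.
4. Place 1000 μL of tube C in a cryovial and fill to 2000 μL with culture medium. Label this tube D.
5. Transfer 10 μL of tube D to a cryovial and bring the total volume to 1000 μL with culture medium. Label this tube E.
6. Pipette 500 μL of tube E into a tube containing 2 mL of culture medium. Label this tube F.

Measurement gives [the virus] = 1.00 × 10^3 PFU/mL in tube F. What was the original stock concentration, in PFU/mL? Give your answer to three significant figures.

4.00 × 10^9 PFU/mL

Step 1: 2-fold → factor 2
Step 2: 200 μL + 19.8 mL = 20000 μL total → factor 20000/200 = 100
Step 3: 50 μL brought to 1000 μL → factor 1000/50 = 20
Step 4: 1000 μL brought to 2000 μL → factor 2000/1000 = 2
Step 5: 10 μL brought to 1000 μL → factor 1000/10 = 100
Step 6: 500 μL + 2 mL = 2500 μL total → factor 2500/500 = 5
Overall dilution factor = 2 × 100 × 20 × 2 × 100 × 5 = 4 × 10^6
Stock = 1.00 × 10^3 PFU/mL × 4 × 10^6 = 4.00 × 10^9 PFU/mL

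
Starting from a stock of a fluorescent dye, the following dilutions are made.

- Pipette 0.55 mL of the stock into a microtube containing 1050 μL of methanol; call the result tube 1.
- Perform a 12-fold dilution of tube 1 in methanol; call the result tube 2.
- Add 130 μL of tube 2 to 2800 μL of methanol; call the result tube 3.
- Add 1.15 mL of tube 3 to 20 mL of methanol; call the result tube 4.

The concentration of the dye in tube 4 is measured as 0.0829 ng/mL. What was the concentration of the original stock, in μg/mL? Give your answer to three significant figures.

1.20 μg/mL

Step 1: 0.55 mL + 1050 μL = 1.6 mL total → factor 1.6/0.55 = 2.9091
Step 2: 12-fold → factor 12
Step 3: 130 μL + 2800 μL = 2930 μL total → factor 2930/130 = 22.538
Step 4: 1.15 mL + 20 mL = 21.15 mL total → factor 21.15/1.15 = 18.391
Overall dilution factor = 2.9091 × 12 × 22.538 × 18.391 = 14470
Stock = 0.0829 ng/mL × 14470 = 1200 ng/mL = 1.20 μg/mL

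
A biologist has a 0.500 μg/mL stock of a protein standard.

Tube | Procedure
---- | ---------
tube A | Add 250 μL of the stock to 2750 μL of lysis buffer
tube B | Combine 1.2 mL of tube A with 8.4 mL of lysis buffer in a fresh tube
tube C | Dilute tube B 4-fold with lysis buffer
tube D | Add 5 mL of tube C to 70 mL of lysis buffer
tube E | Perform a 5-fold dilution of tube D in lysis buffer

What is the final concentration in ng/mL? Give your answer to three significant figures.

Step 1: 250 μL + 2750 μL = 3000 μL total → factor 3000/250 = 12
Step 2: 1.2 mL + 8.4 mL = 9.6 mL total → factor 9.6/1.2 = 8
Step 3: 4-fold → factor 4
Step 4: 5 mL + 70 mL = 75 mL total → factor 75/5 = 15
Step 5: 5-fold → factor 5
Overall dilution factor = 12 × 8 × 4 × 15 × 5 = 28800
Final = 0.500 μg/mL / 28800 = 1.736 × 10^-5 μg/mL = 0.0174 ng/mL

0.0174 ng/mL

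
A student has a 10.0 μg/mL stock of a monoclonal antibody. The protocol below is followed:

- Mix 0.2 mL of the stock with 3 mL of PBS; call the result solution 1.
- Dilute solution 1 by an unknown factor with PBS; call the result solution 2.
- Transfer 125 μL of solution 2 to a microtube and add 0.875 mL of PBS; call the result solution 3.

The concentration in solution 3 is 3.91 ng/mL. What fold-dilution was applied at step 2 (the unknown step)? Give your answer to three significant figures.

20.0-fold

Step 1: 0.2 mL + 3 mL = 3.2 mL total → factor 3.2/0.2 = 16
Step 2: unknown factor x
Step 3: 125 μL + 0.875 mL = 1000 μL total → factor 1000/125 = 8
Product of known-step factors = 128
Overall factor = 10.0 μg/mL / (3.91 ng/mL) = 2557.5
x = 2557.5 / 128 = 20.0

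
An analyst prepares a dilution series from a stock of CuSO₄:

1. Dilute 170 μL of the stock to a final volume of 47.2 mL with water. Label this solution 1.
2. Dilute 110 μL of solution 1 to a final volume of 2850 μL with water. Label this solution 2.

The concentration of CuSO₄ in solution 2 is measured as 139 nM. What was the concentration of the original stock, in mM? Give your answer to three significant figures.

Step 1: 170 μL brought to 47.2 mL → factor 47200/170 = 277.65
Step 2: 110 μL brought to 2850 μL → factor 2850/110 = 25.909
Overall dilution factor = 277.65 × 25.909 = 7193.6
Stock = 139 nM × 7193.6 = 9.999 × 10^5 nM = 1.00 mM

1.00 mM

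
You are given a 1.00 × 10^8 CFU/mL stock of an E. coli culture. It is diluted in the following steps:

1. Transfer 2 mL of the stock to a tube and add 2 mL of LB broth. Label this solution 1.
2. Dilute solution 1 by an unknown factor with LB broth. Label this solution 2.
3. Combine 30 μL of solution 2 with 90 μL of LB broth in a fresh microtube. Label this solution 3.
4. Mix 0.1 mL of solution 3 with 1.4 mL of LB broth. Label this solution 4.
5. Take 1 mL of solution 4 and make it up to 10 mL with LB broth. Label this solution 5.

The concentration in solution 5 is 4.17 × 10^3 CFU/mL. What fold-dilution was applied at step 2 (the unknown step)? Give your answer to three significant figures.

Step 1: 2 mL + 2 mL = 4 mL total → factor 4/2 = 2
Step 2: unknown factor x
Step 3: 30 μL + 90 μL = 120 μL total → factor 120/30 = 4
Step 4: 0.1 mL + 1.4 mL = 1.5 mL total → factor 1.5/0.1 = 15
Step 5: 1 mL brought to 10 mL → factor 10/1 = 10
Product of known-step factors = 1200
Overall factor = 1.00 × 10^8 CFU/mL / (4.17 × 10^3 CFU/mL) = 23981
x = 23981 / 1200 = 20.0

20.0-fold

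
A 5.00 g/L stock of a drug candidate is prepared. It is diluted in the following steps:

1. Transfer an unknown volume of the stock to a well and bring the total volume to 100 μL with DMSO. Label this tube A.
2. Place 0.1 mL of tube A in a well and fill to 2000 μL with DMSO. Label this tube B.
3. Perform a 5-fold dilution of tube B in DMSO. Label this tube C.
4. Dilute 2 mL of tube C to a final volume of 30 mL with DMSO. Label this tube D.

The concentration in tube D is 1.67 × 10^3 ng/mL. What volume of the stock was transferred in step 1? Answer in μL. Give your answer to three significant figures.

Step 1: v brought to 100 μL → factor = 100 μL/v
Step 2: 0.1 mL brought to 2000 μL → factor 2/0.1 = 20
Step 3: 5-fold → factor 5
Step 4: 2 mL brought to 30 mL → factor 30/2 = 15
Product of known-step factors = 1500
Overall factor = 5.00 g/L / (1.67 × 10^3 ng/mL) = 2994
Step-1 factor = 2994 / 1500 = 1.996
v = 100 μL / 1.996 = 50.1 μL

50.1 μL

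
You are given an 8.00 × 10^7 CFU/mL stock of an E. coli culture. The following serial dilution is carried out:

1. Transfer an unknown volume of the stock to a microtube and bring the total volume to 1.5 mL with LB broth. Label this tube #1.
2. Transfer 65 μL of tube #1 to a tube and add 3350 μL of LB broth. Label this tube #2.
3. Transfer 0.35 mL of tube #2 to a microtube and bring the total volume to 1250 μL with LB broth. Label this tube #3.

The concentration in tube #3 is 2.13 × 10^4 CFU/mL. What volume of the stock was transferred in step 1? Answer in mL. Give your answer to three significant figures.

Step 1: v brought to 1.5 mL → factor = 1.5 mL/v
Step 2: 65 μL + 3350 μL = 3415 μL total → factor 3415/65 = 52.538
Step 3: 0.35 mL brought to 1250 μL → factor 1.25/0.35 = 3.5714
Product of known-step factors = 187.64
Overall factor = 8.00 × 10^7 CFU/mL / (2.13 × 10^4 CFU/mL) = 3755.9
Step-1 factor = 3755.9 / 187.64 = 20.017
v = 1.5 mL / 20.017 = 0.0749 mL

0.0749 mL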